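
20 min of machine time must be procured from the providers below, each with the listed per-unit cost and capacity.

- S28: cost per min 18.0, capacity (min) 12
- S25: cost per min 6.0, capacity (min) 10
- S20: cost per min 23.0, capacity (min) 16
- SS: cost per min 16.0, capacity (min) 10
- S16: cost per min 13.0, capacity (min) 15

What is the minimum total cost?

190

Cheapest first:
S25 at 6.0: take all 10 min — 10 still needed.
S16 at 13.0: take 10 of its 15 — requirement met.
SS, S28, S20: unused.
Cost = 10×6.0 + 10×13.0 = 190.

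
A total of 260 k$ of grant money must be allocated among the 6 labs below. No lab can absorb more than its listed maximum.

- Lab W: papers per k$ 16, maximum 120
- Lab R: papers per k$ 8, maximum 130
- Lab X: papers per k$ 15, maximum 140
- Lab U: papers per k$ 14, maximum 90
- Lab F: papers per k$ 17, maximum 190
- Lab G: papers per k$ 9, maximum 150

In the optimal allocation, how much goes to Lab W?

Highest papers per k$ first: Lab F 17 > Lab W 16 > Lab X 15 > Lab U 14 > Lab G 9 > Lab R 8.
Lab F takes 190 to reach its cap of 190 ; 70 left.
Lab W: +70 (room for 120) → 70. Pool exhausted.

70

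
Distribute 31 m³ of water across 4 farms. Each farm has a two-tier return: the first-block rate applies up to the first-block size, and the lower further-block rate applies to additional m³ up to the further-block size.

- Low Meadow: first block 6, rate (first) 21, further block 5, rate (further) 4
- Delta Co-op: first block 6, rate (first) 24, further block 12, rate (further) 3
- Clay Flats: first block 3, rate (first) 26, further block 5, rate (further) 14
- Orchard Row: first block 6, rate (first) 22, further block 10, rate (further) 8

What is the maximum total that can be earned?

Treat each block as its own option and order by rate: Clay Flats/first 26 > Delta Co-op/first 24 > Orchard Row/first 22 > Low Meadow/first 21 > Clay Flats/second 14 > Orchard Row/second 8 > Low Meadow/second 4 > Delta Co-op/second 3.
Clay Flats/first (26): +3 ; 28 left.
Fill Delta Co-op first block (6 at 24) ; 22 left.
Orchard Row/first (22): +6 ; 16 left.
Low Meadow/first (21): +6 ; 10 left.
Clay Flats second at 14: fill all 5 ; 5 left.
Orchard Row/second: +5 of 10 at 8; pool empty.
Total = 26×3 + 24×6 + 22×6 + 21×6 + 14×5 + 8×5 = 590.

590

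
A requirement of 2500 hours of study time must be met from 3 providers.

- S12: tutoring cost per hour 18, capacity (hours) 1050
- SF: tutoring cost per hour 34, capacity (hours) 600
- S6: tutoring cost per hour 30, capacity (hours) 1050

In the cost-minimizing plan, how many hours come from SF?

400

Fill from the cheapest provider first.
S12 at 18: take all 1050 hours ; 1450 still needed.
S6 (30): use full 1050 ; 400 hours to go.
SF (34): take the remaining 400 ; done.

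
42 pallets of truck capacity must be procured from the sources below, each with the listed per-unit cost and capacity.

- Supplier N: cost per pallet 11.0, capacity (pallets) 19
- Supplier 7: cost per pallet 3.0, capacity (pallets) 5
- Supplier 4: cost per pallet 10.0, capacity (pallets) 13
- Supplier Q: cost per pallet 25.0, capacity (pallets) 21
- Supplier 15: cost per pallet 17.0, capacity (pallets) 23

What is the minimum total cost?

Cheapest first:
Supplier 7 at 3.0: take all 5 pallets ; 37 still needed.
Supplier 4 at 10.0: take all 13 pallets ; 24 still needed.
Supplier N (11.0): use full 19 ; 5 pallets to go.
Supplier 15 (17.0): take the remaining 5 ; done.
Supplier Q: unused.
Cost = 5×3.0 + 13×10.0 + 19×11.0 + 5×17.0 = 439.

439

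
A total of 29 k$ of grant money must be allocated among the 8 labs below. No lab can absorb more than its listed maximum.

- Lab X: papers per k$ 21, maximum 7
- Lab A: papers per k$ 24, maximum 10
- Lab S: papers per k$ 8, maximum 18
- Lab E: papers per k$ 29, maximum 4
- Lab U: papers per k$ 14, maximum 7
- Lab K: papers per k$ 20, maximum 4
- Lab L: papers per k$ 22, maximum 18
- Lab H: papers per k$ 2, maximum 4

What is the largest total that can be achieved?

686

Rank by papers per k$: Lab E 29 > Lab A 24 > Lab L 22 > Lab X 21 > Lab K 20 > Lab U 14 > Lab S 8 > Lab H 2.
Lab E: +4 to 4 (cap) ; 25 left.
Lab A takes 10 to reach its cap of 10 ; 15 left.
Lab L: +15 (room for 18) → 15. Pool exhausted.
Total = 24×10 + 29×4 + 22×15 = 686.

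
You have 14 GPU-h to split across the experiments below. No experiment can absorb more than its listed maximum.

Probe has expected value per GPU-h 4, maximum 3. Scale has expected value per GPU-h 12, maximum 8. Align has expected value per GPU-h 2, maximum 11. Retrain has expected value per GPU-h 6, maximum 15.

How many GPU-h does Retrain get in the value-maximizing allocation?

Rank by expected value per GPU-h: Scale 12 > Retrain 6 > Probe 4 > Align 2.
Scale takes 8 to reach its cap of 8 → 6 left.
Retrain has room for 15 but only 6 remain, so it gets 6.

6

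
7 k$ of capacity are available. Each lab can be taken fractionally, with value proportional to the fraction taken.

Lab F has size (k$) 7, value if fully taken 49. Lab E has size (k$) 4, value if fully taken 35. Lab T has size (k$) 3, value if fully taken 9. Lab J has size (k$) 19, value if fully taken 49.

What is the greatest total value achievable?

Sort by value density: Lab E 35/4≈8.75, Lab F 49/7≈7, Lab T 9/3≈3, Lab J 49/19≈2.58.
Lab E: take in full, 4 k$ for value 35 → 3 left.
Fill the last 3 k$ with part of Lab F: 3/7 of it earns 21.
Total value = 56.

56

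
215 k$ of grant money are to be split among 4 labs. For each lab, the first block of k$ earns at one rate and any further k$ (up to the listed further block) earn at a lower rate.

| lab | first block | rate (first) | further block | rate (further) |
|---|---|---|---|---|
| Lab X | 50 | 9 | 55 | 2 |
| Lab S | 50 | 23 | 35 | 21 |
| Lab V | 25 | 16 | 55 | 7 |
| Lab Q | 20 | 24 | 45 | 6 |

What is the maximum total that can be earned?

3460

Treat each block as its own option and order by rate: Lab Q/tier1 24 > Lab S/tier1 23 > Lab S/tier2 21 > Lab V/tier1 16 > Lab X/tier1 9 > Lab V/tier2 7 > Lab Q/tier2 6 > Lab X/tier2 2.
Lab Q tier1 at 24: fill all 20 — 195 left.
Lab S tier1 at 23: fill all 50 — 145 left.
Lab S/tier2 (21): +35 — 110 left.
Lab V/tier1 (16): +25 — 85 left.
Lab X tier1 at 9: fill all 50 — 35 left.
35 remain; put them into Lab V tier2 at 7.
Total = 24×20 + 23×50 + 21×35 + 16×25 + 9×50 + 7×35 = 3460.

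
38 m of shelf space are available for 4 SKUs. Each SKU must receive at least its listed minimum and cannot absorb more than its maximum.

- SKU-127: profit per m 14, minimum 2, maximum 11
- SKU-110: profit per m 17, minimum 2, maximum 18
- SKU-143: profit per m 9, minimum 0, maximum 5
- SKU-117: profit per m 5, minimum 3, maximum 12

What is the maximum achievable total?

Meeting every minimum uses 2+2+0+3 = 7 m, leaving 31.
Rank by profit per m: SKU-110 17 > SKU-127 14 > SKU-143 9 > SKU-117 5.
SKU-110: +16 to 18 (cap) → 15 left.
Give SKU-127 9 more to hit its cap of 11 → 6 left.
SKU-143: +5 to 5 (cap) → 1 left.
SKU-117 has room for 9 more but only 1 remain, so it gets 4.
Total = 14×11 + 17×18 + 9×5 + 5×4 = 525.

525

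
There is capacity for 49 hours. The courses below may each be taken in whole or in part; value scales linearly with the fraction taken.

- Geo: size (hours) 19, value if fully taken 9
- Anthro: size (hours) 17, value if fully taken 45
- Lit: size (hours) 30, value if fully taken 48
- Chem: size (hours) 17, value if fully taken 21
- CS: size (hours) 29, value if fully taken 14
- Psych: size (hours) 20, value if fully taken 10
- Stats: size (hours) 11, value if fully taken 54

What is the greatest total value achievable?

132.6

Rank by value-to-size ratio: Stats 54/11≈4.91, Anthro 45/17≈2.65, Lit 48/30≈1.6, Chem 21/17≈1.24, Psych 10/20≈0.5, CS 14/29≈0.483, Geo 9/19≈0.474.
Stats: take in full, 11 hours for value 54 — 38 left.
Take all of Anthro (17 hours, value 45) — 21 hours left.
Fill the last 21 hours with part of Lit: 21/30 of it earns 33.6.
Total value = 132.6.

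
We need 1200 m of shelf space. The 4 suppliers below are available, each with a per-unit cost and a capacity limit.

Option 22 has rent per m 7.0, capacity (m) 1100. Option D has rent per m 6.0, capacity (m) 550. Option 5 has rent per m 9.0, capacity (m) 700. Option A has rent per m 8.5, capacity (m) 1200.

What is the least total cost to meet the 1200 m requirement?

7850

Cheapest first:
Option D (6.0): use full 550 → 650 m to go.
Option 22 at 7.0: take 650 of its 1100 → requirement met.
Option A, Option 5: unused.
Cost = 550×6.0 + 650×7.0 = 7850.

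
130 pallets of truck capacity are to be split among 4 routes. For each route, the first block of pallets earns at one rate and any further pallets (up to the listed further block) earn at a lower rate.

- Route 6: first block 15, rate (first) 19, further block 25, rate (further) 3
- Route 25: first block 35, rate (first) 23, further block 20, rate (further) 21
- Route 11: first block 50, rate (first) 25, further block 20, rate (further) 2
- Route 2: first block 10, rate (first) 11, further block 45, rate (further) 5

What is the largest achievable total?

Rank every tier by rate: Route 11/tier1 25 > Route 25/tier1 23 > Route 25/tier2 21 > Route 6/tier1 19 > Route 2/tier1 11 > Route 2/tier2 5 > Route 6/tier2 3 > Route 11/tier2 2.
Route 11/tier1 (25): +50 — 80 left.
Fill Route 25 tier1 block (35 at 23) — 45 left.
Route 25 tier2 at 21: fill all 20 — 25 left.
Fill Route 6 tier1 block (15 at 19) — 10 left.
Fill Route 2 tier1 block (10 at 11) — 0 left.
Total = 25×50 + 23×35 + 21×20 + 19×15 + 11×10 = 2870.

2870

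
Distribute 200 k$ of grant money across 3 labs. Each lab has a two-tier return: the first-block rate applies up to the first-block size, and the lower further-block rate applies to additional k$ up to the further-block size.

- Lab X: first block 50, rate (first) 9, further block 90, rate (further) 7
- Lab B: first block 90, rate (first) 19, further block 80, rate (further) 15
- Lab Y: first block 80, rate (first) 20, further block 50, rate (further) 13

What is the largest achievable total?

3760

Treat each block as its own option and order by rate: Lab Y/T1 20 > Lab B/T1 19 > Lab B/T2 15 > Lab Y/T2 13 > Lab X/T1 9 > Lab X/T2 7.
Lab Y/T1 (20): +80 → 120 left.
Lab B/T1 (19): +90 → 30 left.
30 remain; put them into Lab B T2 at 15.
Total = 20×80 + 19×90 + 15×30 = 3760.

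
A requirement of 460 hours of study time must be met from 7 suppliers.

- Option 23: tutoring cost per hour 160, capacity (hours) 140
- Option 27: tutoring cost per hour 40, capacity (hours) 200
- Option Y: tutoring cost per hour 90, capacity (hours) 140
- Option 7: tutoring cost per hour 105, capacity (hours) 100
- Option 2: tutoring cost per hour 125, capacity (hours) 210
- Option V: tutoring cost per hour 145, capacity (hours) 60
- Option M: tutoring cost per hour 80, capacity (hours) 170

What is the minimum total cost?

29700

Use suppliers in increasing cost order.
Take 200 from Option 27 at 40 ; need 260 more.
Option M at 80: take all 170 hours ; 90 still needed.
Take 90 from Option Y at 90 to finish.
Option 7, Option 2, Option V, Option 23: unused.
Cost = 200×40 + 170×80 + 90×90 = 29700.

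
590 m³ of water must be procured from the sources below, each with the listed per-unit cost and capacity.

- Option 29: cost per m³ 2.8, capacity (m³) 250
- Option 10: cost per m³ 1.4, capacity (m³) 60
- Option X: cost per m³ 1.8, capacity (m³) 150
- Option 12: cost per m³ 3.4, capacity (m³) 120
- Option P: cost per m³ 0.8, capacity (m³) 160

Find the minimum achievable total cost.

Use sources in increasing cost order.
Option P at 0.8: take all 160 m³ ; 430 still needed.
Option 10 (1.4): use full 60 ; 370 m³ to go.
Option X (1.8): use full 150 ; 220 m³ to go.
Take 220 from Option 29 at 2.8 to finish.
Option 12: unused.
Cost = 160×0.8 + 60×1.4 + 150×1.8 + 220×2.8 = 1098.

1098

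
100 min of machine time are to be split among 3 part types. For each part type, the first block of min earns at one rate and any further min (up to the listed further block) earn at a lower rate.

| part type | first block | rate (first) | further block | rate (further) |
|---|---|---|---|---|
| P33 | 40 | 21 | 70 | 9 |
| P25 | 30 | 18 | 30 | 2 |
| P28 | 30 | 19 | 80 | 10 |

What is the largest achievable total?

1950

Treat each block as its own option and order by rate: P33/tier1 21 > P28/tier1 19 > P25/tier1 18 > P28/tier2 10 > P33/tier2 9 > P25/tier2 2.
Fill P33 tier1 block (40 at 21) → 60 left.
Fill P28 tier1 block (30 at 19) → 30 left.
P25/tier1 (18): +30 → 0 left.
Total = 21×40 + 19×30 + 18×30 = 1950.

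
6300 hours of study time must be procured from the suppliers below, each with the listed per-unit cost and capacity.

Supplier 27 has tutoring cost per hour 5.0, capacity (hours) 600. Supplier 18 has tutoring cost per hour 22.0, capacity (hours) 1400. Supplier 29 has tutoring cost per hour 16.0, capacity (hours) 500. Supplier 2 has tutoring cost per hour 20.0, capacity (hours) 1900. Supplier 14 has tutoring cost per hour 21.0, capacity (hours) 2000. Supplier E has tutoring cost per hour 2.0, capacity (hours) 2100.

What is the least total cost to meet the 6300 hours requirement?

Cheapest first:
Supplier E (2.0): use full 2100 → 4200 hours to go.
Supplier 27 (5.0): use full 600 → 3600 hours to go.
Supplier 29 (16.0): use full 500 → 3100 hours to go.
Take 1900 from Supplier 2 at 20.0 → need 1200 more.
Supplier 14 at 21.0: take 1200 of its 2000 → requirement met.
Supplier 18: unused.
Cost = 2100×2.0 + 600×5.0 + 500×16.0 + 1900×20.0 + 1200×21.0 = 78400.

78400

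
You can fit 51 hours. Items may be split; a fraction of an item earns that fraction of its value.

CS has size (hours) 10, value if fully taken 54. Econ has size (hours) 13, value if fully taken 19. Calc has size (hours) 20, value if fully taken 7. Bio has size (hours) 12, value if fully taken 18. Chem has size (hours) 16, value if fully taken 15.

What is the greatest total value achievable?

106

Sort by value density: CS 54/10≈5.4, Bio 18/12≈1.5, Econ 19/13≈1.46, Chem 15/16≈0.938, Calc 7/20≈0.35.
All 10 hours of CS fit (value 54) → 41 remain.
Take all of Bio (12 hours, value 18) → 29 hours left.
Econ: take in full, 13 hours for value 19 → 16 left.
All 16 hours of Chem fit (value 15) → 0 remain.
Total value = 106.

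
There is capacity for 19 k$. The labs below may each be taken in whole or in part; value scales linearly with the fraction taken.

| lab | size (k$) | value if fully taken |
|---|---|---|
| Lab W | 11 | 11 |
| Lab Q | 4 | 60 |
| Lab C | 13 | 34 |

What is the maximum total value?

Best value per unit of size first: Lab Q 60/4≈15, Lab C 34/13≈2.62, Lab W 11/11≈1.
Take all of Lab Q (4 k$, value 60) ; 15 k$ left.
Lab C: take in full, 13 k$ for value 34 ; 2 left.
Fill the last 2 k$ with part of Lab W: 2/11 of it earns 2.
Total value = 96.

96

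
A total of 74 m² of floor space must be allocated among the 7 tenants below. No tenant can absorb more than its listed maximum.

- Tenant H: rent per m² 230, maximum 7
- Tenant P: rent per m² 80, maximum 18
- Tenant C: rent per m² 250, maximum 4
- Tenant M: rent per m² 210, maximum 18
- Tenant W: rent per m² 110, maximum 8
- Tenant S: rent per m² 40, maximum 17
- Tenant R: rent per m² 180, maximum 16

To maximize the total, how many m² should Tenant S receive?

Highest rent per m² first: Tenant C 250 > Tenant H 230 > Tenant M 210 > Tenant R 180 > Tenant W 110 > Tenant P 80 > Tenant S 40.
Tenant C: +4 to 4 (cap) — 70 left.
Tenant H: +7 to 7 (cap) — 63 left.
Give Tenant M 18 to hit its cap of 18 — 45 left.
Tenant R takes 16 to reach its cap of 16 — 29 left.
Tenant W takes 8 to reach its cap of 8 — 21 left.
Tenant P takes 18 to reach its cap of 18 — 3 left.
Only 3 left; Tenant S takes them to reach 3.

3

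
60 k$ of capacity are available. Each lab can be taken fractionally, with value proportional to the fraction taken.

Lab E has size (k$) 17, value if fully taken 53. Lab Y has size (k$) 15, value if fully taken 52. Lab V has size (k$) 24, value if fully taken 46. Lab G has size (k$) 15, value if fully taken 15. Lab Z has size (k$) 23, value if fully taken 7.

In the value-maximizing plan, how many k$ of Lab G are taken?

4

Best value per unit of size first: Lab Y 52/15≈3.47, Lab E 53/17≈3.12, Lab V 46/24≈1.92, Lab G 15/15≈1, Lab Z 7/23≈0.304.
Lab Y: take in full, 15 k$ for value 52 — 45 left.
Lab E: take in full, 17 k$ for value 53 — 28 left.
Lab V: take in full, 24 k$ for value 46 — 4 left.
Fill the last 4 k$ with part of Lab G: 4/15 of it earns 4.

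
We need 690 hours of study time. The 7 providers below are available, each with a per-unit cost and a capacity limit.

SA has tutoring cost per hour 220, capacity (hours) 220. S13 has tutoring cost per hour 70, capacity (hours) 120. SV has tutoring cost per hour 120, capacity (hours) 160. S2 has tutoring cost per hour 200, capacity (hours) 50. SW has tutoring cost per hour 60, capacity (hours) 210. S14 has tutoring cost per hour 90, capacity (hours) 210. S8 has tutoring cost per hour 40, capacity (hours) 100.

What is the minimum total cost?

49900

Fill from the cheapest provider first.
Take 100 from S8 at 40 → need 590 more.
SW at 60: take all 210 hours → 380 still needed.
Take 120 from S13 at 70 → need 260 more.
S14 (90): use full 210 → 50 hours to go.
Take 50 from SV at 120 to finish.
S2, SA: unused.
Cost = 100×40 + 210×60 + 120×70 + 210×90 + 50×120 = 49900.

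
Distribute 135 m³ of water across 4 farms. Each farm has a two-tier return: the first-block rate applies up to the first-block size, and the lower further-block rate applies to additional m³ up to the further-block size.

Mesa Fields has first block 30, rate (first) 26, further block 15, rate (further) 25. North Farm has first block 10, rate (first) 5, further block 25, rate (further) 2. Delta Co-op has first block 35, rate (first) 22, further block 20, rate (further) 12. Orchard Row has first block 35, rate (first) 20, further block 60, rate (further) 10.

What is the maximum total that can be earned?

Rank every tier by rate: Mesa Fields/tier1 26 > Mesa Fields/tier2 25 > Delta Co-op/tier1 22 > Orchard Row/tier1 20 > Delta Co-op/tier2 12 > Orchard Row/tier2 10 > North Farm/tier1 5 > North Farm/tier2 2.
Fill Mesa Fields tier1 block (30 at 26) ; 105 left.
Mesa Fields/tier2 (25): +15 ; 90 left.
Fill Delta Co-op tier1 block (35 at 22) ; 55 left.
Fill Orchard Row tier1 block (35 at 20) ; 20 left.
Fill Delta Co-op tier2 block (20 at 12) ; 0 left.
Total = 26×30 + 25×15 + 22×35 + 20×35 + 12×20 = 2865.

2865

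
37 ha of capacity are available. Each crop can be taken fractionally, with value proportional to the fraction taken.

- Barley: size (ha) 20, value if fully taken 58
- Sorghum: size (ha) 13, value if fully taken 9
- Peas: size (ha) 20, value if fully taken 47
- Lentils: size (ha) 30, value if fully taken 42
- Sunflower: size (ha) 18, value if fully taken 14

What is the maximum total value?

97.95

Best value per unit of size first: Barley 58/20≈2.9, Peas 47/20≈2.35, Lentils 42/30≈1.4, Sunflower 14/18≈0.778, Sorghum 9/13≈0.692.
Take all of Barley (20 ha, value 58) ; 17 ha left.
Only 17 ha remain; take 17/20 of Peas for value 47×17/20 = 39.95.
Total value = 97.95.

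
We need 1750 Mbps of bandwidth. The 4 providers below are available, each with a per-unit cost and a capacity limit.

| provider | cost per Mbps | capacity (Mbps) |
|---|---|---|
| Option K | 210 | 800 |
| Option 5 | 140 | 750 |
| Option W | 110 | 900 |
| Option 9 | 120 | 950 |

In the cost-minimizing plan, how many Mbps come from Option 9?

Cheapest first:
Option W (110): use full 900 ; 850 Mbps to go.
Take 850 from Option 9 at 120 to finish.
Option 5, Option K: unused.

850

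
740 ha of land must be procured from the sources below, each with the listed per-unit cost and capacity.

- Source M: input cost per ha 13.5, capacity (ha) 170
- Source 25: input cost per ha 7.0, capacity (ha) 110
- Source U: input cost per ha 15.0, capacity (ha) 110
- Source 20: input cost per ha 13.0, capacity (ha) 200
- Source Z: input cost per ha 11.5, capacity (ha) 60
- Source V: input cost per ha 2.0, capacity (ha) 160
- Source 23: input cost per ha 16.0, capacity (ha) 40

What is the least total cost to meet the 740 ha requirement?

7275

Cheapest first:
Source V (2.0): use full 160 — 580 ha to go.
Source 25 (7.0): use full 110 — 470 ha to go.
Source Z at 11.5: take all 60 ha — 410 still needed.
Source 20 at 13.0: take all 200 ha — 210 still needed.
Source M (13.5): use full 170 — 40 ha to go.
Source U (15.0): take the remaining 40 — done.
Source 23: unused.
Cost = 160×2.0 + 110×7.0 + 60×11.5 + 200×13.0 + 170×13.5 + 40×15.0 = 7275.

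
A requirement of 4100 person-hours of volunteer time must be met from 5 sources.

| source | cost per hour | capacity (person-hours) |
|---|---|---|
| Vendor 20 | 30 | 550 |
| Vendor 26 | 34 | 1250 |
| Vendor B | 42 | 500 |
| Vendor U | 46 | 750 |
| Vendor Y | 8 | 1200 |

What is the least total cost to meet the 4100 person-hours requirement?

Use sources in increasing cost order.
Vendor Y at 8: take all 1200 person-hours — 2900 still needed.
Vendor 20 (30): use full 550 — 2350 person-hours to go.
Take 1250 from Vendor 26 at 34 — need 1100 more.
Take 500 from Vendor B at 42 — need 600 more.
Take 600 from Vendor U at 46 to finish.
Cost = 1200×8 + 550×30 + 1250×34 + 500×42 + 600×46 = 117200.

117200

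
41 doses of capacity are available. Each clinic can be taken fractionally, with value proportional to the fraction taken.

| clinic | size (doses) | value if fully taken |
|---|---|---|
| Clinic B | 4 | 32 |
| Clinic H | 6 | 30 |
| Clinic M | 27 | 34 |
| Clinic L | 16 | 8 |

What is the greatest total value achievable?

Best value per unit of size first: Clinic B 32/4≈8, Clinic H 30/6≈5, Clinic M 34/27≈1.26, Clinic L 8/16≈0.5.
All 4 doses of Clinic B fit (value 32) ; 37 remain.
Take all of Clinic H (6 doses, value 30) ; 31 doses left.
Take all of Clinic M (27 doses, value 34) ; 4 doses left.
Only 4 doses remain; take 4/16 of Clinic L for value 8×4/16 = 2.
Total value = 98.

98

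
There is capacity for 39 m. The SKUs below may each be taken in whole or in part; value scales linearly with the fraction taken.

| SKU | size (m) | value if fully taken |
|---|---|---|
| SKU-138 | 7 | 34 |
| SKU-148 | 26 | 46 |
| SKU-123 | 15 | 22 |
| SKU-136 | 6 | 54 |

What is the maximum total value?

Sort by value density: SKU-136 54/6≈9, SKU-138 34/7≈4.86, SKU-148 46/26≈1.77, SKU-123 22/15≈1.47.
SKU-136: take in full, 6 m for value 54 ; 33 left.
All 7 m of SKU-138 fit (value 34) ; 26 remain.
Take all of SKU-148 (26 m, value 46) ; 0 m left.
Total value = 134.

134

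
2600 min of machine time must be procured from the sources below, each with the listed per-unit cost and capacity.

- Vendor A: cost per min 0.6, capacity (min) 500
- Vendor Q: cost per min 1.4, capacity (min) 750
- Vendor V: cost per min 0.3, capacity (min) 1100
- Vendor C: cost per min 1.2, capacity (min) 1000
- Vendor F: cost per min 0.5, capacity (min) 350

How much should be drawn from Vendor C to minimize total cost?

650

Use sources in increasing cost order.
Vendor V (0.3): use full 1100 — 1500 min to go.
Take 350 from Vendor F at 0.5 — need 1150 more.
Vendor A (0.6): use full 500 — 650 min to go.
Vendor C at 1.2: take 650 of its 1000 — requirement met.
Vendor Q: unused.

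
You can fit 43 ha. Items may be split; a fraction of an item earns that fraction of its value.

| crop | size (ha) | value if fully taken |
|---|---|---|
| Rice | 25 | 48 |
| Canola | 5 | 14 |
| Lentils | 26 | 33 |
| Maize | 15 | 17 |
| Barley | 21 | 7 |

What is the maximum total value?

78.5

Best value per unit of size first: Canola 14/5≈2.8, Rice 48/25≈1.92, Lentils 33/26≈1.27, Maize 17/15≈1.13, Barley 7/21≈0.333.
All 5 ha of Canola fit (value 14) — 38 remain.
All 25 ha of Rice fit (value 48) — 13 remain.
Only 13 ha remain; take 13/26 of Lentils for value 33×13/26 = 16.5.
Total value = 78.5.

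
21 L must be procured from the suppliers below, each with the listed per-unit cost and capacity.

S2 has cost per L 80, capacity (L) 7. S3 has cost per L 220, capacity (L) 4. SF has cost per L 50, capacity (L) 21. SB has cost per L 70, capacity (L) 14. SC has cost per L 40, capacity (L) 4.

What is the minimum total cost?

Fill from the cheapest supplier first.
Take 4 from SC at 40 ; need 17 more.
SF (50): take the remaining 17 ; done.
SB, S2, S3: unused.
Cost = 4×40 + 17×50 = 1010.

1010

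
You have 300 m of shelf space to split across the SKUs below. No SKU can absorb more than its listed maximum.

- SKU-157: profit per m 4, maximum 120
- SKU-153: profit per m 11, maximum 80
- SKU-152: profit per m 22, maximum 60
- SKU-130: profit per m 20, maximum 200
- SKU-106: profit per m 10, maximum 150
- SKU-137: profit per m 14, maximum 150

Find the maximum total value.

Rank by profit per m: SKU-152 22 > SKU-130 20 > SKU-137 14 > SKU-153 11 > SKU-106 10 > SKU-157 4.
Give SKU-152 60 to hit its cap of 60 ; 240 left.
Give SKU-130 200 to hit its cap of 200 ; 40 left.
SKU-137: +40 (room for 150) → 40. Pool exhausted.
Total = 22×60 + 20×200 + 14×40 = 5880.

5880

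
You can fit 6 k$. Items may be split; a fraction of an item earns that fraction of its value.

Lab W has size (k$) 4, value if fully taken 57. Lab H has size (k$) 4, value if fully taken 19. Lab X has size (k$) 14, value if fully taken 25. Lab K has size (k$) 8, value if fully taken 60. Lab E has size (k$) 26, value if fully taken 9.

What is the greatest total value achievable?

72

Best value per unit of size first: Lab W 57/4≈14.2, Lab K 60/8≈7.5, Lab H 19/4≈4.75, Lab X 25/14≈1.79, Lab E 9/26≈0.346.
All 4 k$ of Lab W fit (value 57) — 2 remain.
Fill the last 2 k$ with part of Lab K: 2/8 of it earns 15.
Total value = 72.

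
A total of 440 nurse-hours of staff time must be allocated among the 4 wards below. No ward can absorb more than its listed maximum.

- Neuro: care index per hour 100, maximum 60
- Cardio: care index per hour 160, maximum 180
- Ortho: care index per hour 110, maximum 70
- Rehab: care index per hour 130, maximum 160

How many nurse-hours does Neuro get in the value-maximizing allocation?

30

Rank by care index per hour: Cardio 160 > Rehab 130 > Ortho 110 > Neuro 100.
Give Cardio 180 to hit its cap of 180 → 260 left.
Rehab: +160 to 160 (cap) → 100 left.
Give Ortho 70 to hit its cap of 70 → 30 left.
Neuro: +30 (room for 60) → 30. Pool exhausted.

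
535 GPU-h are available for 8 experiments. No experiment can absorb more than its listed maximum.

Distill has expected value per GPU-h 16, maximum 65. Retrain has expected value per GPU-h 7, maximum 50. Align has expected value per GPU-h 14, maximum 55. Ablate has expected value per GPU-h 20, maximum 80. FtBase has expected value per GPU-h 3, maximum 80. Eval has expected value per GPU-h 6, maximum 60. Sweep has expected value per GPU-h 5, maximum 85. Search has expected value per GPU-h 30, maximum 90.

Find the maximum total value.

Highest expected value per GPU-h first: Search 30 > Ablate 20 > Distill 16 > Align 14 > Retrain 7 > Eval 6 > Sweep 5 > FtBase 3.
Search: +90 to 90 (cap) — 445 left.
Ablate: +80 to 80 (cap) — 365 left.
Distill takes 65 to reach its cap of 65 — 300 left.
Align: +55 to 55 (cap) — 245 left.
Give Retrain 50 to hit its cap of 50 — 195 left.
Eval: +60 to 60 (cap) — 135 left.
Sweep: +85 to 85 (cap) — 50 left.
FtBase: +50 (room for 80) → 50. Pool exhausted.
Total = 16×65 + 7×50 + 14×55 + 20×80 + 3×50 + 6×60 + 5×85 + 30×90 = 7395.

7395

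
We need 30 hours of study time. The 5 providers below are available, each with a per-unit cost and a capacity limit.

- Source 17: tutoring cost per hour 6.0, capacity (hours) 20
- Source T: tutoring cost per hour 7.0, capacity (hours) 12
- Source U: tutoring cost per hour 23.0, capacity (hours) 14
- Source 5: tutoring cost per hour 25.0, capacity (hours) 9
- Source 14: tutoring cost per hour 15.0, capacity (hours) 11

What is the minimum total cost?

190

Cheapest first:
Source 17 at 6.0: take all 20 hours → 10 still needed.
Source T at 7.0: take 10 of its 12 → requirement met.
Source 14, Source U, Source 5: unused.
Cost = 20×6.0 + 10×7.0 = 190.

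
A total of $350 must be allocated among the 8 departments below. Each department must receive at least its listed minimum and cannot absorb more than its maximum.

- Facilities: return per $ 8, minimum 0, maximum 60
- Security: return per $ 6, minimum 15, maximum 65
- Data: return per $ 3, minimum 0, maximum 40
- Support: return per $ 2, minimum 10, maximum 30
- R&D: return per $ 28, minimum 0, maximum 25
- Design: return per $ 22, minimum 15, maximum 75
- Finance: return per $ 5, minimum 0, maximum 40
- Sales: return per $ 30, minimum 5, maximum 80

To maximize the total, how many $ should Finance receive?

35

Meeting every minimum uses 0+15+0+10+0+15+0+5 = 45 $, leaving 305.
Order the departments by return per $: Sales 30 > R&D 28 > Design 22 > Facilities 8 > Security 6 > Finance 5 > Data 3 > Support 2.
Sales takes 75 more to reach its cap of 80 ; 230 left.
R&D takes 25 more to reach its cap of 25 ; 205 left.
Design takes 60 more to reach its cap of 75 ; 145 left.
Facilities: +60 to 60 (cap) ; 85 left.
Security takes 50 more to reach its cap of 65 ; 35 left.
Finance: +35 (room for 40) → 35. Pool exhausted.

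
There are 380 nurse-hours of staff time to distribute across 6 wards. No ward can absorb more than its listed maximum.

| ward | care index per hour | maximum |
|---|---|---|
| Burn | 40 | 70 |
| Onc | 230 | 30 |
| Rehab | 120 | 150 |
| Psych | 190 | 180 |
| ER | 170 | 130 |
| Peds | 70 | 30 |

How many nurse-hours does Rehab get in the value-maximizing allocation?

40

Order the wards by care index per hour: Onc 230 > Psych 190 > ER 170 > Rehab 120 > Peds 70 > Burn 40.
Onc: +30 to 30 (cap) ; 350 left.
Give Psych 180 to hit its cap of 180 ; 170 left.
Give ER 130 to hit its cap of 130 ; 40 left.
Only 40 left; Rehab takes them to reach 40.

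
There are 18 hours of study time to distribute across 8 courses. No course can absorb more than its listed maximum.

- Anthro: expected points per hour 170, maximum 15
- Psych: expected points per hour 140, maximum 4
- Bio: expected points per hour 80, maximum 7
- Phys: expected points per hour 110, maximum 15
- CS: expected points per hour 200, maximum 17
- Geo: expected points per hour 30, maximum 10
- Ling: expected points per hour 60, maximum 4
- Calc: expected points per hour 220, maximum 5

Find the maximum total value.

3700

Rank by expected points per hour: Calc 220 > CS 200 > Anthro 170 > Psych 140 > Phys 110 > Bio 80 > Ling 60 > Geo 30.
Calc: +5 to 5 (cap) ; 13 left.
CS has room for 17 but only 13 remain, so it gets 13.
Total = 200×13 + 220×5 = 3700.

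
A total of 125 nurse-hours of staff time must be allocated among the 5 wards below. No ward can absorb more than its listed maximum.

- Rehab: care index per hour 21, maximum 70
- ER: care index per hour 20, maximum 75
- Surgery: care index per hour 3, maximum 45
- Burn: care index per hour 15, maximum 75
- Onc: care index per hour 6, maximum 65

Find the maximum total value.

Order the wards by care index per hour: Rehab 21 > ER 20 > Burn 15 > Onc 6 > Surgery 3.
Rehab: +70 to 70 (cap) ; 55 left.
ER: +55 (room for 75) → 55. Pool exhausted.
Total = 21×70 + 20×55 = 2570.

2570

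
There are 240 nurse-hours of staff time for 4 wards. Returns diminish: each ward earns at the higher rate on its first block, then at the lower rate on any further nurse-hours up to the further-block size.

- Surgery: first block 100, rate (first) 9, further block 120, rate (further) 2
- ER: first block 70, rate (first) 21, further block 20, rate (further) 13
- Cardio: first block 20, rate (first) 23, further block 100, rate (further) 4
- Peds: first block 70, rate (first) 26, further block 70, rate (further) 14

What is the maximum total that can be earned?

4860

Treat each block as its own option and order by rate: Peds/first 26 > Cardio/first 23 > ER/first 21 > Peds/second 14 > ER/second 13 > Surgery/first 9 > Cardio/second 4 > Surgery/second 2.
Peds/first (26): +70 — 170 left.
Fill Cardio first block (20 at 23) — 150 left.
ER/first (21): +70 — 80 left.
Peds second at 14: fill all 70 — 10 left.
ER second at 13: only 10 left, fill 10.
Total = 26×70 + 23×20 + 21×70 + 14×70 + 13×10 = 4860.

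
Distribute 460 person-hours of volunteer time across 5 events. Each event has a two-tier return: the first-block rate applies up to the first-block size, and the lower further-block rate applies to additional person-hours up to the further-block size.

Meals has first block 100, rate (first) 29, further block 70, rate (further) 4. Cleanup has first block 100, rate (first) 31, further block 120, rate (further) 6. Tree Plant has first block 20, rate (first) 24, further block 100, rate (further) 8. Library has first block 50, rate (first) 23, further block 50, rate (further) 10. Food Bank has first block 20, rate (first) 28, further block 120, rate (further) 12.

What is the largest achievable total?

10130

Rank every tier by rate: Cleanup/tier1 31 > Meals/tier1 29 > Food Bank/tier1 28 > Tree Plant/tier1 24 > Library/tier1 23 > Food Bank/tier2 12 > Library/tier2 10 > Tree Plant/tier2 8 > Cleanup/tier2 6 > Meals/tier2 4.
Fill Cleanup tier1 block (100 at 31) ; 360 left.
Meals/tier1 (29): +100 ; 260 left.
Food Bank/tier1 (28): +20 ; 240 left.
Fill Tree Plant tier1 block (20 at 24) ; 220 left.
Library/tier1 (23): +50 ; 170 left.
Food Bank/tier2 (12): +120 ; 50 left.
Library tier2 at 10: fill all 50 ; 0 left.
Total = 31×100 + 29×100 + 28×20 + 24×20 + 23×50 + 12×120 + 10×50 = 10130.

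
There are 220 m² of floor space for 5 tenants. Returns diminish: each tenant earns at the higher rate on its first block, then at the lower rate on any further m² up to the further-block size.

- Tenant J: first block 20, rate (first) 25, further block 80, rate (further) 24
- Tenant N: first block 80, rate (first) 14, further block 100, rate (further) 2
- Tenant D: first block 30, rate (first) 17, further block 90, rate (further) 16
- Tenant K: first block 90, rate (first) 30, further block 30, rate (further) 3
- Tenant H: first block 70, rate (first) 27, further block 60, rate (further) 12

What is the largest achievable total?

6050

Rank every tier by rate: Tenant K/first 30 > Tenant H/first 27 > Tenant J/first 25 > Tenant J/second 24 > Tenant D/first 17 > Tenant D/second 16 > Tenant N/first 14 > Tenant H/second 12 > Tenant K/second 3 > Tenant N/second 2.
Fill Tenant K first block (90 at 30) ; 130 left.
Tenant H first at 27: fill all 70 ; 60 left.
Fill Tenant J first block (20 at 25) ; 40 left.
40 remain; put them into Tenant J second at 24.
Total = 30×90 + 27×70 + 25×20 + 24×40 = 6050.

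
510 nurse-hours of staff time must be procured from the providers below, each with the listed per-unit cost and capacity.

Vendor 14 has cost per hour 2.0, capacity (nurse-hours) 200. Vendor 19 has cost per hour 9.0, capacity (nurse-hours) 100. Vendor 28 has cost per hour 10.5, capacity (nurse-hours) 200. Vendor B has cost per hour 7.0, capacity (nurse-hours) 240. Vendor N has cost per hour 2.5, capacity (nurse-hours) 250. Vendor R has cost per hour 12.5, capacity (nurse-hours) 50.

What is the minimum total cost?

1445

Use providers in increasing cost order.
Vendor 14 (2.0): use full 200 ; 310 nurse-hours to go.
Vendor N (2.5): use full 250 ; 60 nurse-hours to go.
Vendor B at 7.0: take 60 of its 240 ; requirement met.
Vendor 19, Vendor 28, Vendor R: unused.
Cost = 200×2.0 + 250×2.5 + 60×7.0 = 1445.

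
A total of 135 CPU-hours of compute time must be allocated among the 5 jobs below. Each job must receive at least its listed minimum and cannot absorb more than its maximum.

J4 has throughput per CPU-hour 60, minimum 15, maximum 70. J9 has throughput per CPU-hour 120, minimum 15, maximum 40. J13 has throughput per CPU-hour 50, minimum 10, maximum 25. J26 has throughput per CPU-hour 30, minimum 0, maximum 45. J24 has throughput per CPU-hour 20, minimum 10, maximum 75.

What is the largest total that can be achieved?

Meeting every minimum uses 15+15+10+0+10 = 50 CPU-hours, leaving 85.
Highest throughput per CPU-hour first: J9 120 > J4 60 > J13 50 > J26 30 > J24 20.
Give J9 25 more to hit its cap of 40 → 60 left.
Give J4 55 more to hit its cap of 70 → 5 left.
J13 has room for 15 more but only 5 remain, so it gets 15.
Total = 60×70 + 120×40 + 50×15 + 20×10 = 9950.

9950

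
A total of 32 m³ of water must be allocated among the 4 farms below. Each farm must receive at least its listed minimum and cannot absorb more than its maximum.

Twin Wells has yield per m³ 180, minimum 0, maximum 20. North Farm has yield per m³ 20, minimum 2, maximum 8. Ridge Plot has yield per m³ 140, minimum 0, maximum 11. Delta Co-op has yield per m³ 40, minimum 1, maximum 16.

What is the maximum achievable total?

4940

Meeting every minimum uses 0+2+0+1 = 3 m³, leaving 29.
Order the farms by yield per m³: Twin Wells 180 > Ridge Plot 140 > Delta Co-op 40 > North Farm 20.
Twin Wells takes 20 more to reach its cap of 20 — 9 left.
Ridge Plot: +9 (room for 11) → 9. Pool exhausted.
Total = 180×20 + 20×2 + 140×9 + 40×1 = 4940.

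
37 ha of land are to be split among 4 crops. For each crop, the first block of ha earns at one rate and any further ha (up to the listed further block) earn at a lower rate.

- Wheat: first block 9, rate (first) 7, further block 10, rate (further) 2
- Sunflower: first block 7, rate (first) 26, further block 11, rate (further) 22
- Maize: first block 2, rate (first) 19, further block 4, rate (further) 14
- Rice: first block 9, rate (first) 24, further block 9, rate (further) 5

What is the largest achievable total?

Rank every tier by rate: Sunflower/T1 26 > Rice/T1 24 > Sunflower/T2 22 > Maize/T1 19 > Maize/T2 14 > Wheat/T1 7 > Rice/T2 5 > Wheat/T2 2.
Sunflower T1 at 26: fill all 7 → 30 left.
Fill Rice T1 block (9 at 24) → 21 left.
Fill Sunflower T2 block (11 at 22) → 10 left.
Maize T1 at 19: fill all 2 → 8 left.
Maize/T2 (14): +4 → 4 left.
4 remain; put them into Wheat T1 at 7.
Total = 26×7 + 24×9 + 22×11 + 19×2 + 14×4 + 7×4 = 762.

762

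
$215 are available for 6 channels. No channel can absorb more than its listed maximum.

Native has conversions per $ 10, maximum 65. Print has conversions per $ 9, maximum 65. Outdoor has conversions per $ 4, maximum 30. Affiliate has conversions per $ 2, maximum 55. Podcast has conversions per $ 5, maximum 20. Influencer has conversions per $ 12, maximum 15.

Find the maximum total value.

1675

Order the channels by conversions per $: Influencer 12 > Native 10 > Print 9 > Podcast 5 > Outdoor 4 > Affiliate 2.
Give Influencer 15 to hit its cap of 15 — 200 left.
Native takes 65 to reach its cap of 65 — 135 left.
Give Print 65 to hit its cap of 65 — 70 left.
Podcast takes 20 to reach its cap of 20 — 50 left.
Give Outdoor 30 to hit its cap of 30 — 20 left.
Affiliate: +20 (room for 55) → 20. Pool exhausted.
Total = 10×65 + 9×65 + 4×30 + 2×20 + 5×20 + 12×15 = 1675.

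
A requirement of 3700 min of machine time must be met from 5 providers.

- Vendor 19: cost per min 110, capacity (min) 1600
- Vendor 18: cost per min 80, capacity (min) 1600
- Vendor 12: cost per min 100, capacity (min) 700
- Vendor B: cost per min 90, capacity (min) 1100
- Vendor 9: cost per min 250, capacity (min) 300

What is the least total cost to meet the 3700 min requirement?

330000

Cheapest first:
Take 1600 from Vendor 18 at 80 ; need 2100 more.
Vendor B (90): use full 1100 ; 1000 min to go.
Vendor 12 at 100: take all 700 min ; 300 still needed.
Vendor 19 at 110: take 300 of its 1600 ; requirement met.
Vendor 9: unused.
Cost = 1600×80 + 1100×90 + 700×100 + 300×110 = 330000.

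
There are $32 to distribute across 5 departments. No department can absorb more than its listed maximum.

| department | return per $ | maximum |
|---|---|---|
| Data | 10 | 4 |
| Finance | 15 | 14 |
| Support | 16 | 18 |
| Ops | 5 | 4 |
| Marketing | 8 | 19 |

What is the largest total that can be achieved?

Highest return per $ first: Support 16 > Finance 15 > Data 10 > Marketing 8 > Ops 5.
Give Support 18 to hit its cap of 18 → 14 left.
Finance: +14 to 14 (cap) → 0 left.
Total = 15×14 + 16×18 = 498.

498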